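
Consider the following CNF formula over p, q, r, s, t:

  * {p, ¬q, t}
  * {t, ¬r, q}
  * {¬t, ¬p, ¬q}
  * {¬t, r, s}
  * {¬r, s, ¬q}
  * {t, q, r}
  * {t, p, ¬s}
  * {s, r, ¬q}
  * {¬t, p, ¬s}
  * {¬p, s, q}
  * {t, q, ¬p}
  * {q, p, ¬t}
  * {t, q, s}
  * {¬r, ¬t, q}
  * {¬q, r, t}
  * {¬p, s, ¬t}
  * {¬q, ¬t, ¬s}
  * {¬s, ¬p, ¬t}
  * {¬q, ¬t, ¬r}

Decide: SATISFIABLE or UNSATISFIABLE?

Try p = True.
Branch on q: take q = True.
  then t is forced to False.
  then r is forced to True.
  then s is forced to True.
So p=T  q=T  r=T  s=T  t=F is a satisfying assignment.

SATISFIABLE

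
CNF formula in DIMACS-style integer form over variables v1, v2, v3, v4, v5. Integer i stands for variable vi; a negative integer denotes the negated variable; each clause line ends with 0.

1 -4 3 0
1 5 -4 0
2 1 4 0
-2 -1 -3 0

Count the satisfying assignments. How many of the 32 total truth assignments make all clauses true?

18

Split on v1, then v4.
  v1=T, v4=T: v5 free; 3 ways for (v2,v3) × 2^1 = 6.
  v1=T, v4=F: v5 free; 3 ways for (v2,v3) × 2^1 = 6.
  v1=F, v4=T: remaining (v2,v3,v5) ∈ {(F,T,T); (T,T,T)} — 2.
  v1=F, v4=F: remaining (v2,v3,v5) ∈ {(T,F,F); (T,F,T); (T,T,F); (T,T,T)} — 4.
Total: 6 + 6 + 2 + 4 = 18.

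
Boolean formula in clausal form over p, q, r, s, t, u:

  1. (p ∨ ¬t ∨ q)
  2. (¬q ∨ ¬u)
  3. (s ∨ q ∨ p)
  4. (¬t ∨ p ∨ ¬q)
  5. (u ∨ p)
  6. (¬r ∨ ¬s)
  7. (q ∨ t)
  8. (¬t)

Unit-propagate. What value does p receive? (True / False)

Unit clause (¬t) sets t = False.
From (q ∨ t) and t = False: q = True.
In (¬q ∨ ¬u), ¬q is now false; ¬u must hold, so u = False.
In (u ∨ p), u is now false; p must hold, so p = True.

True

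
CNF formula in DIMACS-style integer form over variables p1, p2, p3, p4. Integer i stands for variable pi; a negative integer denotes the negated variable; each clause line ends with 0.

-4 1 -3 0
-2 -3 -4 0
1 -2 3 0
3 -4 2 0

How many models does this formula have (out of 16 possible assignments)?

9

Split on p3, then p2.
  p3=1, p2=1: remaining (p1,p4) ∈ {(0,0); (1,0)} — 2.
  p3=1, p2=0: remaining (p1,p4) ∈ {(0,0); (1,0); (1,1)} — 3.
  p3=0, p2=1: remaining (p1,p4) ∈ {(1,0); (1,1)} — 2.
  p3=0, p2=0: remaining (p1,p4) ∈ {(0,0); (1,0)} — 2.
Total: 2 + 3 + 2 + 2 = 9.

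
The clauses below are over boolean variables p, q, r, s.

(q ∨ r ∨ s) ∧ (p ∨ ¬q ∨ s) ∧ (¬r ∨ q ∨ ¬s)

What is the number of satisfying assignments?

10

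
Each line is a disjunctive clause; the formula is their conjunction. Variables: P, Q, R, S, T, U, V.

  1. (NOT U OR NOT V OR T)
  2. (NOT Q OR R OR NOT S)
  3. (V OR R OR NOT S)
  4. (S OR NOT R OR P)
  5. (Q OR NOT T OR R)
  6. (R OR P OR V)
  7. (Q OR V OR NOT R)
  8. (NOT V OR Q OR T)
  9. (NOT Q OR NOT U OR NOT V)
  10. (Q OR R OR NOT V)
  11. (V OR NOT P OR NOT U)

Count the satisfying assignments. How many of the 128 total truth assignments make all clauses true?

Split on V, then R.
  V=T, R=T: 12 of the 32 assignments to (P,Q,S,T,U) work.
  V=T, R=F: remaining (P,Q,S,T,U) ∈ {(F,T,F,F,F); (F,T,F,T,F); (T,T,F,F,F); (T,T,F,T,F)} — 4.
  V=F, R=T: T free; 4 ways for (P,Q,S,U) × 2^1 = 8.
  V=F, R=F: remaining (P,Q,S,T,U) ∈ {(T,F,F,F,F); (T,T,F,F,F); (T,T,F,T,F)} — 3.
Total: 12 + 4 + 8 + 3 = 27.

27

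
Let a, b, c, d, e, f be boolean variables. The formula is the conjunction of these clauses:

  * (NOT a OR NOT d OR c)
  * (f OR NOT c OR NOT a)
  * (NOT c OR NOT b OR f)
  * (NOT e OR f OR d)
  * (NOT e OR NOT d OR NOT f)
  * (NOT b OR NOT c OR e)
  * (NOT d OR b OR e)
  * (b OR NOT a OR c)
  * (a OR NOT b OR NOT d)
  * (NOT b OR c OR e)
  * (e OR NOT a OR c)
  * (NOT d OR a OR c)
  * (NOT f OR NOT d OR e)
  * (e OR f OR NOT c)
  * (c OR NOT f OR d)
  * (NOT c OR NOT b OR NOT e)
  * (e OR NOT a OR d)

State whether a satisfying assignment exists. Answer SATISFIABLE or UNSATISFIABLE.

SATISFIABLE

Try a = False.
For the remaining variables, b = False, c = False, d = False, e = False, f = False works.
So a=F, b=F, c=F, d=F, e=F, f=F is a satisfying assignment.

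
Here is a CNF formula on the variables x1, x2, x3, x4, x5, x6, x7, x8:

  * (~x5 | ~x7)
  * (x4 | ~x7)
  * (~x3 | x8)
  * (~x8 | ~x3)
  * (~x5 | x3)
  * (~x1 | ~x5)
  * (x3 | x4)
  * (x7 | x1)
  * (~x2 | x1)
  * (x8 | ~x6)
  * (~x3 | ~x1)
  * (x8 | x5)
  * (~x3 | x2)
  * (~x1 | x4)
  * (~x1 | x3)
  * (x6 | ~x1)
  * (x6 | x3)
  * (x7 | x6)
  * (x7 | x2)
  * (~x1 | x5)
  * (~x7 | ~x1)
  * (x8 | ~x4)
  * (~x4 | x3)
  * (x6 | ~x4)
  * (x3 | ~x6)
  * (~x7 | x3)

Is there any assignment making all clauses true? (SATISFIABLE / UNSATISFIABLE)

UNSATISFIABLE

x3 = True:
  propagation gives x8=True; an empty clause results — contradiction.
x3 = False:
  propagation gives x5=False, x4=True; an empty clause results — contradiction.
Every branch closes, so no satisfying assignment exists.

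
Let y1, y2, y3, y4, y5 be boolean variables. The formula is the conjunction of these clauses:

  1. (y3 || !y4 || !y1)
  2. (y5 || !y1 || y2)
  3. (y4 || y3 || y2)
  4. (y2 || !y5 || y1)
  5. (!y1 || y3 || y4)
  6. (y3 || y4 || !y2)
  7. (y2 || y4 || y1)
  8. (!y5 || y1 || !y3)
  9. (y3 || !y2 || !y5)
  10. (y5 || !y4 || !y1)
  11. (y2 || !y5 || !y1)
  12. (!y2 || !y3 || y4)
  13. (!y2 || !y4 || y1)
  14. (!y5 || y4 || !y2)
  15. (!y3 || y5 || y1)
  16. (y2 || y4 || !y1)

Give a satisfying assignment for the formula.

y1=T  y2=T  y3=T  y4=T  y5=T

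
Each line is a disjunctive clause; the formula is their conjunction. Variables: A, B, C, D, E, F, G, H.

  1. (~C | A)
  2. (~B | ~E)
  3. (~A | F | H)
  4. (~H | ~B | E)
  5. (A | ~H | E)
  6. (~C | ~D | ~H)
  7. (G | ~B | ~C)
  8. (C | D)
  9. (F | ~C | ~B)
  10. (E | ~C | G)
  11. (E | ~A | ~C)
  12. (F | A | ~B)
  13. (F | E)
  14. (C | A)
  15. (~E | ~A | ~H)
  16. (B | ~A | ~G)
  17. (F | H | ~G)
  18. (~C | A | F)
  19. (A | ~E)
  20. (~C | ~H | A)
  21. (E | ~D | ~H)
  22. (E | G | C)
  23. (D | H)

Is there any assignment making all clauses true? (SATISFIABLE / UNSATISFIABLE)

SATISFIABLE

Pure literal: F appears only positively; assign F = True.
Try A = True.
Set B = False and propagate.
  then G is forced to False.
For the remaining variables, C = False, D = True, E = True, H = False works.
So A=True, B=False, C=False, D=True, E=True, F=True, G=False, H=False is a satisfying assignment.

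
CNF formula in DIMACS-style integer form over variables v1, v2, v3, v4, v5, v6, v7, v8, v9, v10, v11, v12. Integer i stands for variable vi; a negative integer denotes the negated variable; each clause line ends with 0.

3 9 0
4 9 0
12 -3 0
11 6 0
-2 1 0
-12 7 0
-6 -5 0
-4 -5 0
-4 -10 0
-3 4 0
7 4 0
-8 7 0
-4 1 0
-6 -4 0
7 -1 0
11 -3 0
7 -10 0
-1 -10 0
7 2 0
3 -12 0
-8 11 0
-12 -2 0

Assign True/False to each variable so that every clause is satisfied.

v1=True  v2=False  v3=False  v4=False  v5=False  v6=True  v7=True  v8=True  v9=True  v10=False  v11=True  v12=False

Pure literal: v5 appears only negated; assign v5 = False.
Pure literal: v7 appears only positively; assign v7 = True.
Try v1 = True.
  then v10 is forced to False.
For the remaining variables, v2 = False, v3 = False, v4 = False, v6 = True, v8 = True, v9 = True, v11 = True, v12 = False works.
Every clause has at least one true literal under this assignment.
Check each clause:
  1. {v9, v3} — v9 is true.
  2. {v4, v9} — v9 is true.
  3. {v12, ¬v3} — ¬v3 is true.
  4. {v11, v6} — v11 is true.
  5. {v1, ¬v2} — v1 is true.
  6. {¬v12, v7} — ¬v12 is true.
  7. {¬v6, ¬v5} — ¬v5 is true.
  8. {¬v5, ¬v4} — ¬v5 is true.
  9. {¬v10, ¬v4} — ¬v4 is true.
  10. {¬v3, v4} — ¬v3 is true.
  11. {v7, v4} — v7 is true.
  12. {¬v8, v7} — v7 is true.
  13. {¬v4, v1} — v1 is true.
  14. {¬v4, ¬v6} — ¬v4 is true.
  15. {¬v1, v7} — v7 is true.
  16. {¬v3, v11} — v11 is true.
  17. {¬v10, v7} — ¬v10 is true.
  18. {¬v10, ¬v1} — ¬v10 is true.
  19. {v7, v2} — v7 is true.
  20. {v3, ¬v12} — ¬v12 is true.
  21. {v11, ¬v8} — v11 is true.
  22. {¬v12, ¬v2} — ¬v12 is true.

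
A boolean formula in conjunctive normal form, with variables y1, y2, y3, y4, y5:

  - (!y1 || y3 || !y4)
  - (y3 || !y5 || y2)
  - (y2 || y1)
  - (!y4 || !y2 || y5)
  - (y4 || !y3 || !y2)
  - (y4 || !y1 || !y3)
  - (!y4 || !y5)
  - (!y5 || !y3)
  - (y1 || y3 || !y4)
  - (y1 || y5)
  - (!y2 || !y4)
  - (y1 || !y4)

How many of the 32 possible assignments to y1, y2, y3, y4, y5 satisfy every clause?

The models are:
  y1=0 y2=1 y3=0 y4=0 y5=1
  y1=1 y2=0 y3=0 y4=0 y5=0
  y1=1 y2=0 y3=1 y4=1 y5=0
  y1=1 y2=1 y3=0 y4=0 y5=0
  y1=1 y2=1 y3=0 y4=0 y5=1
That's 5 in total.

5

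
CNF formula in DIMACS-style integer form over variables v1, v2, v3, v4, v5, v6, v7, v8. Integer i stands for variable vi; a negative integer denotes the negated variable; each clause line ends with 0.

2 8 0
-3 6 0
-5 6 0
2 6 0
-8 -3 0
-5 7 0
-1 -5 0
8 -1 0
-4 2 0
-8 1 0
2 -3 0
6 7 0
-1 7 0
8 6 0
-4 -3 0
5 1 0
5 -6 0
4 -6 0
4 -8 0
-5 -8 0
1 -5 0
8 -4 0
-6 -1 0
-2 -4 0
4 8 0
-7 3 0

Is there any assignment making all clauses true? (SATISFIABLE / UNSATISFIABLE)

UNSATISFIABLE

v8 = True:
  propagation gives v3=False, v1=True, v5=False, v7=True; an empty clause results — contradiction.
v8 = False:
  propagation gives v2=True, v1=False, v6=True, v5=True; an empty clause results — contradiction.
Every branch closes, so no satisfying assignment exists.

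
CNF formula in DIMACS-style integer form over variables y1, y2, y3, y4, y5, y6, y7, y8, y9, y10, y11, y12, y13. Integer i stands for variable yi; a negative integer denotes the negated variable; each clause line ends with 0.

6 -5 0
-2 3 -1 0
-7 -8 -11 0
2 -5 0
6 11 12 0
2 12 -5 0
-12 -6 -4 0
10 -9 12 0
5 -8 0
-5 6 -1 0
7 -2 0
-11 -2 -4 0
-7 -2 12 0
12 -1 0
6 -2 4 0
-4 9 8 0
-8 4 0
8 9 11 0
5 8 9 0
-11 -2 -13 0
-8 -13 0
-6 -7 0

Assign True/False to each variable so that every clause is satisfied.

y1=1, y2=0, y3=0, y4=1, y5=0, y6=0, y7=1, y8=0, y9=1, y10=1, y11=0, y12=1, y13=1

y10 occurs only positively in the remaining clauses — set y10 = True.
Branch on y1: take y1 = True.
  then y12 is forced to True.
The remaining clauses are satisfied by y2 = False, y3 = False, y4 = True, y5 = False, y6 = False, y7 = True, y8 = False, y9 = True, y11 = False, y13 = True.
Check each clause:
  1. (y6 || !y5) — !y5 is true.
  2. (!y2 || y3 || !y1) — !y2 is true.
  3. (!y11 || !y7 || !y8) — !y8 is true.
  4. (!y5 || y2) — !y5 is true.
  5. (y11 || y12 || y6) — y12 is true.
  6. (y12 || !y5 || y2) — !y5 is true.
  7. (!y12 || !y4 || !y6) — !y6 is true.
  8. (!y9 || y12 || y10) — y10 is true.
  9. (!y8 || y5) — !y8 is true.
  10. (!y1 || !y5 || y6) — !y5 is true.
  11. (!y2 || y7) — !y2 is true.
  12. (!y2 || !y11 || !y4) — !y11 is true.
  13. (!y7 || !y2 || y12) — y12 is true.
  14. (!y1 || y12) — y12 is true.
  15. (y6 || !y2 || y4) — y4 is true.
  16. (y8 || !y4 || y9) — y9 is true.
  17. (y4 || !y8) — !y8 is true.
  18. (y8 || y11 || y9) — y9 is true.
  19. (y5 || y8 || y9) — y9 is true.
  20. (!y13 || !y2 || !y11) — !y11 is true.
  21. (!y13 || !y8) — !y8 is true.
  22. (!y6 || !y7) — !y6 is true.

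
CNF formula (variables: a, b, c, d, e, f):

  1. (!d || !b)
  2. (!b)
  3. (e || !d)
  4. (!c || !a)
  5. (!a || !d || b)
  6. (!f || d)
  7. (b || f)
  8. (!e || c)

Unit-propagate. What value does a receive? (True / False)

False

(!b) stands alone — b = False.
(f || b) with b = False leaves only f, so f = True.
In (d || !f), !f is now false; d must hold, so d = True.
In (e || !d), !d is now false; e must hold, so e = True.
(!d || !a || b) with b = False, d = True leaves only !a, so a = False.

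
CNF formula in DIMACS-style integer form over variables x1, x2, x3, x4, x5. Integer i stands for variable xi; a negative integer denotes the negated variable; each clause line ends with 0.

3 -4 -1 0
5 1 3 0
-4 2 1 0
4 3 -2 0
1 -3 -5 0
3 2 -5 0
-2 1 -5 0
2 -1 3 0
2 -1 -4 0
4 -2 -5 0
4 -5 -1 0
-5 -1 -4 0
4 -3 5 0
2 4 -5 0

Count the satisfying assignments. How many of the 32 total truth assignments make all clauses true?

2

The models are:
  x1=F x2=T x3=T x4=T x5=F
  x1=T x2=T x3=T x4=T x5=F
Count: 2.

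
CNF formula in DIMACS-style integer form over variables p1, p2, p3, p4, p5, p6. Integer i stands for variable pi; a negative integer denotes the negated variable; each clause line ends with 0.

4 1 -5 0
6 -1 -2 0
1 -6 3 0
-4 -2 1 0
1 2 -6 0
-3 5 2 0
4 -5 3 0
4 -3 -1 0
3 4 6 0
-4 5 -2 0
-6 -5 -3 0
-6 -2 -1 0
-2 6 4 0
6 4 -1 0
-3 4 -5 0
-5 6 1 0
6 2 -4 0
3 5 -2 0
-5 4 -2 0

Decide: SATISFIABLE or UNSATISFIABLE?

Try p1 = False.
Try p2 = True.
  then p4 is forced to False.
  then p5 is forced to False.
  then p6 is forced to True.
  then p3 is forced to True.
So p1 = False, p2 = True, p3 = True, p4 = False, p5 = False, p6 = True is a satisfying assignment.

SATISFIABLE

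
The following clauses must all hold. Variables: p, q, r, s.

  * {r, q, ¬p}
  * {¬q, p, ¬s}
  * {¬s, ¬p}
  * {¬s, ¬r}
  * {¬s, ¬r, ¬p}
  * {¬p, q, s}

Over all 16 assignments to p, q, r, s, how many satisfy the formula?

7

Case analysis on p and s:
  p=1, s=1: a clause becomes empty — 0.
  p=1, s=0: remaining (q,r) ∈ {(1,0); (1,1)} — 2.
  p=0, s=1: remaining (q,r) ∈ {(0,0)} — 1.
  p=0, s=0: remaining (q,r) ∈ {(0,0); (0,1); (1,0); (1,1)} — 4.
Total: 0 + 2 + 1 + 4 = 7.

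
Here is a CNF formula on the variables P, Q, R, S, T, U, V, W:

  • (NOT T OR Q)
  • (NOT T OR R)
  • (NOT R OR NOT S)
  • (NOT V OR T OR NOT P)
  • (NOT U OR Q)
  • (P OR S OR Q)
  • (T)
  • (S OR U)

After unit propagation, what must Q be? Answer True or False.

True

(T) is a unit clause: T = True.
(Q OR NOT T): since T = True, the clause reduces to (Q). Q = True.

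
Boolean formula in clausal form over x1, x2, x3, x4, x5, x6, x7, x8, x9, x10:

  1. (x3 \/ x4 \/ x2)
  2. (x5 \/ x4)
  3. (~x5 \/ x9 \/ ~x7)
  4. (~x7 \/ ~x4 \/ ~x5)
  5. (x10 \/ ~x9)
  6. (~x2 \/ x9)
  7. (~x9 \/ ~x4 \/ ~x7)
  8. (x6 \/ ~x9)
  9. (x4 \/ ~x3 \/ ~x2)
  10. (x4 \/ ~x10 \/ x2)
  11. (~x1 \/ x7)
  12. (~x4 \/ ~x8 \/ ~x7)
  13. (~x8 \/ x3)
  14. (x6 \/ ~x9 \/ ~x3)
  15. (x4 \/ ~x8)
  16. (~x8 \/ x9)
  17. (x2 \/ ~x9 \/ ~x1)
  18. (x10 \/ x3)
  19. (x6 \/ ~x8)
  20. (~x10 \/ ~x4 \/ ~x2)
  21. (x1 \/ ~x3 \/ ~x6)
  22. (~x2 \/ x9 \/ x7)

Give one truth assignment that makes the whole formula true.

x1=0, x2=1, x3=0, x4=0, x5=1, x6=1, x7=0, x8=0, x9=1, x10=1

x8 occurs only negated in the remaining clauses — set x8 = False.
Set x1 = False and propagate.
Branch on x2: take x2 = True.
  then x9 is forced to True.
  then x10 is forced to True.
  then x6 is forced to True.
  then x4 is forced to False.
  then x5 is forced to True.
  then x3 is forced to False.
x7 is now unconstrained; take x7 = False.
Every clause has at least one true literal under this assignment.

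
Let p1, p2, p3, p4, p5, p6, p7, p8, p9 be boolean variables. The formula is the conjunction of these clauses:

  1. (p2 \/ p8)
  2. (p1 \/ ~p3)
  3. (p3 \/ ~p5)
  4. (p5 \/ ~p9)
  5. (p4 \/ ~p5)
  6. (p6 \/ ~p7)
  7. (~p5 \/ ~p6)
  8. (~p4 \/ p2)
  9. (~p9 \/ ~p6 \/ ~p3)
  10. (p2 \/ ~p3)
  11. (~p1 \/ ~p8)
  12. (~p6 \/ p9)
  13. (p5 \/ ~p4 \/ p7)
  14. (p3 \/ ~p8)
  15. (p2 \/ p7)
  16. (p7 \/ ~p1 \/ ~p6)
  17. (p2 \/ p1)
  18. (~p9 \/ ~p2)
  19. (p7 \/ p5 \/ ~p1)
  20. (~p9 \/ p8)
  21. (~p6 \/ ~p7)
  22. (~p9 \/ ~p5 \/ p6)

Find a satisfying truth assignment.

p1 = T, p2 = T, p3 = T, p4 = T, p5 = T, p6 = F, p7 = F, p8 = F, p9 = F

Set p1 = True and propagate.
  then p8 is forced to False.
  then p2 is forced to True.
  then p9 is forced to False.
  then p6 is forced to False.
  then p7 is forced to False.
  then p5 is forced to True.
  then p3 is forced to True.
  then p4 is forced to True.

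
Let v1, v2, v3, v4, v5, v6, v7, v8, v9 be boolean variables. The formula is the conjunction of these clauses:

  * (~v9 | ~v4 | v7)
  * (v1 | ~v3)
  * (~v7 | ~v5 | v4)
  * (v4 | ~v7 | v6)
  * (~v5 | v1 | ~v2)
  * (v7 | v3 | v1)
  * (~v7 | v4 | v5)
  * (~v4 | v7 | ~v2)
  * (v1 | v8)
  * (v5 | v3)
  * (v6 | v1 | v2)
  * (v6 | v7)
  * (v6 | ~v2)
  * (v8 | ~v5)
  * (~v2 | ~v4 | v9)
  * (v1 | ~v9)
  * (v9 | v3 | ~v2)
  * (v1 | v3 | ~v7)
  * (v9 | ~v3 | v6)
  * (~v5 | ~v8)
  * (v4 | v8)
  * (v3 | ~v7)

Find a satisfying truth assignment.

v1=1  v2=0  v3=1  v4=0  v5=0  v6=1  v7=0  v8=1  v9=1

v1 occurs only positively in the remaining clauses — set v1 = True.
Pure literal: v6 appears only positively; assign v6 = True.
Set v2 = False and propagate.
Branch on v3: take v3 = True.
Set v4 = False and propagate.
  then v8 is forced to True.
  then v5 is forced to False.
  then v7 is forced to False.
v9 is now unconstrained; take v9 = True.
Every clause has at least one true literal under this assignment.
Check each clause:
  1. (v7 | ~v4 | ~v9) — ~v4 is true.
  2. (v1 | ~v3) — v1 is true.
  3. (~v7 | v4 | ~v5) — ~v7 is true.
  4. (v6 | v4 | ~v7) — ~v7 is true.
  5. (v1 | ~v5 | ~v2) — v1 is true.
  6. (v3 | v7 | v1) — v1 is true.
  7. (~v7 | v4 | v5) — ~v7 is true.
  8. (~v4 | ~v2 | v7) — ~v4 is true.
  9. (v1 | v8) — v8 is true.
  10. (v3 | v5) — v3 is true.
  11. (v2 | v1 | v6) — v1 is true.
  12. (v6 | v7) — v6 is true.
  13. (v6 | ~v2) — ~v2 is true.
  14. (~v5 | v8) — v8 is true.
  15. (~v2 | v9 | ~v4) — v9 is true.
  16. (v1 | ~v9) — v1 is true.
  17. (v9 | ~v2 | v3) — v9 is true.
  18. (~v7 | v1 | v3) — ~v7 is true.
  19. (v9 | v6 | ~v3) — v9 is true.
  20. (~v5 | ~v8) — ~v5 is true.
  21. (v8 | v4) — v8 is true.
  22. (v3 | ~v7) — ~v7 is true.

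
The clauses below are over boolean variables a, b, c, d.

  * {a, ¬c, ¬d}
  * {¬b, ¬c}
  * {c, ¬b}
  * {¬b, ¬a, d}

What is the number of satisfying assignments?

7

Satisfying assignments:
  a=F b=F c=F d=F
  a=F b=F c=F d=T
  a=F b=F c=T d=F
  a=T b=F c=F d=F
  a=T b=F c=F d=T
  a=T b=F c=T d=F
  a=T b=F c=T d=T
Count: 7.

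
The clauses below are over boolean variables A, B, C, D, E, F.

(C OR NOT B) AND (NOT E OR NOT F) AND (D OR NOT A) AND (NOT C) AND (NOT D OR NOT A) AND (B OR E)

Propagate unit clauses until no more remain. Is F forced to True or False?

False

(NOT C) stands alone — C = False.
(C OR NOT B) with C = False leaves only NOT B, so B = False.
(E OR B) with B = False leaves only E, so E = True.
In (NOT F OR NOT E), NOT E is now false; NOT F must hold, so F = False.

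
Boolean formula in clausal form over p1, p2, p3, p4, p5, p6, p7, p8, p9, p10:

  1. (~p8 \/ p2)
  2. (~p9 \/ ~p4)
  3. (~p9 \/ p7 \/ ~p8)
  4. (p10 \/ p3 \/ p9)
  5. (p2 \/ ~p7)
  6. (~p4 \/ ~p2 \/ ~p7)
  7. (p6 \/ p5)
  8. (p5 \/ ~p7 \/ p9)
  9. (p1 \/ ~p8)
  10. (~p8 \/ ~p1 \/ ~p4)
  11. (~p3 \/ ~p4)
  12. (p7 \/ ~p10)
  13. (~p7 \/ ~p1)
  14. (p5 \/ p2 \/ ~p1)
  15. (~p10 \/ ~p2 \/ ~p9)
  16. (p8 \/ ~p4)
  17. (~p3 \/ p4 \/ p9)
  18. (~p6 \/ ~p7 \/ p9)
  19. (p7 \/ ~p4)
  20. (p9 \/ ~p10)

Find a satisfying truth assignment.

p1 = 0  p2 = 1  p3 = 1  p4 = 0  p5 = 1  p6 = 1  p7 = 0  p8 = 0  p9 = 1  p10 = 0

p5 occurs only positively in the remaining clauses — set p5 = True.
Try p1 = False.
  then p8 is forced to False.
  then p4 is forced to False.
Set p2 = True and propagate.
For the remaining variables, p3 = True, p6 = True, p7 = False, p9 = True, p10 = False works.
Every clause has at least one true literal under this assignment.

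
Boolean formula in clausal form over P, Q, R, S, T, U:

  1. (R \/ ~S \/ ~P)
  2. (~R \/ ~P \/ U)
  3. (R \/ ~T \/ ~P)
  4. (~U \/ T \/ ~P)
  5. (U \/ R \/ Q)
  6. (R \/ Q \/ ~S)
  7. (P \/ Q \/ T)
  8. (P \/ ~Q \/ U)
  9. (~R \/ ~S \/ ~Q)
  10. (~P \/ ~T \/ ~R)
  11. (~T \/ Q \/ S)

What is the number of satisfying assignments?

9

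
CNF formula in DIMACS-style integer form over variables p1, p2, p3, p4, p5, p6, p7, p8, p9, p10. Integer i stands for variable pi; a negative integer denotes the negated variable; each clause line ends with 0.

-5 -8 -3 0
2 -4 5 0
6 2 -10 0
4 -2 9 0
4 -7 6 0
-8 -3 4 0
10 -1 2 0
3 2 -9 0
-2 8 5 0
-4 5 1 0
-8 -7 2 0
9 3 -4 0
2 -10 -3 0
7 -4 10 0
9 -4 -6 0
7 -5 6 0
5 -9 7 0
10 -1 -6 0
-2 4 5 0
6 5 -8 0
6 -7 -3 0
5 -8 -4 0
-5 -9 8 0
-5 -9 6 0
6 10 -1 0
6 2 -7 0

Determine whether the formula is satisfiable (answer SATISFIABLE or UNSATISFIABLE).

Set p1 = False and propagate.
Try p2 = True.
Try p3 = False.
For the remaining variables, p4 = False, p5 = True, p6 = True, p7 = False, p8 = True, p9 = True, p10 = True works.
Every clause has at least one true literal under this assignment.
So p1=False, p2=True, p3=False, p4=False, p5=True, p6=True, p7=False, p8=True, p9=True, p10=True is a satisfying assignment.

SATISFIABLE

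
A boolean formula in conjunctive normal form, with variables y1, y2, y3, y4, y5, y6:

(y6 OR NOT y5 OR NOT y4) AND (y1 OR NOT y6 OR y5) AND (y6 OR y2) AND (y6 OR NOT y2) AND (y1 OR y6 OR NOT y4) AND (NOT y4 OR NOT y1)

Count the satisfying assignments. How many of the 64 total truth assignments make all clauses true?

16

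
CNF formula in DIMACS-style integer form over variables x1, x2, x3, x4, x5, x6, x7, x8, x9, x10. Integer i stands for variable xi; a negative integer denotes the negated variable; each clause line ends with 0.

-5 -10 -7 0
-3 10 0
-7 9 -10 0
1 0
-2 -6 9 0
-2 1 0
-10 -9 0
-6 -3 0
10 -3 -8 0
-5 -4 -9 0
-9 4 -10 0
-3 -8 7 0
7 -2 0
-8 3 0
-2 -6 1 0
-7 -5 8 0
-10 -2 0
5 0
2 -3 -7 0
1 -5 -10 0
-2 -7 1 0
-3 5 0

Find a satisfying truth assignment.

Unit propagation: (x1) forces x1 = True.
Unit propagation: (x5) forces x5 = True.
Pure literal: x6 appears only negated; assign x6 = False.
Set x2 = False and propagate.
Try x3 = False.
  then x8 is forced to False.
  then x7 is forced to False.
For the remaining variables, x4 = True, x9 = False, x10 = False works.

x1=True, x2=False, x3=False, x4=True, x5=True, x6=False, x7=False, x8=False, x9=False, x10=False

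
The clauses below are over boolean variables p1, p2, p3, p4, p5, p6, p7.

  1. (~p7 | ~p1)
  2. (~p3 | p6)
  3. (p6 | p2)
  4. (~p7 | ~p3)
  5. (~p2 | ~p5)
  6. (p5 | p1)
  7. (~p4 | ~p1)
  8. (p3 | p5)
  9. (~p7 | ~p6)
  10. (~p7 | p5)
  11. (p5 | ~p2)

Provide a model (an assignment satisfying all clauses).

p1 = True  p2 = False  p3 = True  p4 = False  p5 = False  p6 = True  p7 = False

p4 occurs only negated in the remaining clauses — set p4 = False.
Pure literal: p7 appears only negated; assign p7 = False.
Try p1 = True.
Try p2 = False.
  then p6 is forced to True.
The remaining clauses are satisfied by p3 = True, p5 = False.
Every clause has at least one true literal under this assignment.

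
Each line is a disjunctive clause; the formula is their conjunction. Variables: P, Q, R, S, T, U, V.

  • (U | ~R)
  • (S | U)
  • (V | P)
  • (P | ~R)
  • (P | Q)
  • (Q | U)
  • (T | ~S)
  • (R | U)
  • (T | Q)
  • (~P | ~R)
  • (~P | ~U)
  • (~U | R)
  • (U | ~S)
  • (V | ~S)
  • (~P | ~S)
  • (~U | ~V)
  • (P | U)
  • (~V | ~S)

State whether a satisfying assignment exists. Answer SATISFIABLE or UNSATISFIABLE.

UNSATISFIABLE

U = True:
  propagation gives P=False, V=True; an empty clause results — contradiction.
U = False:
  propagation gives R=False; an empty clause results — contradiction.
Every branch closes, so no satisfying assignment exists.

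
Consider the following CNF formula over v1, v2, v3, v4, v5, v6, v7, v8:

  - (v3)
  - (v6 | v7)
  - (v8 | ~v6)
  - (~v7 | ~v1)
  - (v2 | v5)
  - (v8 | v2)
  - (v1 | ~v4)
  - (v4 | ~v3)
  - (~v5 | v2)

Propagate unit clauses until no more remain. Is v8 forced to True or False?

Unit clause (v3) sets v3 = True.
(v4 | ~v3): since v3 = True, the clause reduces to (v4). v4 = True.
(v1 | ~v4): since v4 = True, the clause reduces to (v1). v1 = True.
(~v1 | ~v7): since v1 = True, the clause reduces to (~v7). v7 = False.
In (v6 | v7), v7 is now false; v6 must hold, so v6 = True.
From (~v6 | v8) and v6 = True: v8 = True.

True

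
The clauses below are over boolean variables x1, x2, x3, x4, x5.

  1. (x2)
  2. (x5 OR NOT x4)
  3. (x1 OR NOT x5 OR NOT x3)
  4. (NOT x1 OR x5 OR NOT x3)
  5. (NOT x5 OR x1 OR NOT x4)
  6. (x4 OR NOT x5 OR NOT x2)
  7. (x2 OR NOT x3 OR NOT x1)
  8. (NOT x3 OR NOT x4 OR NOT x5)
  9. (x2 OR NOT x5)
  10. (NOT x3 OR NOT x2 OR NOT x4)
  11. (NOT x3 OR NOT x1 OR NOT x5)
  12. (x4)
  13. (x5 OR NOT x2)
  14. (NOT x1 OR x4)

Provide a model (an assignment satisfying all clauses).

x1 = 1, x2 = 1, x3 = 0, x4 = 1, x5 = 1

Check each clause:
  1. (x2) — x2 is true.
  2. (x5 OR NOT x4) — x5 is true.
  3. (x1 OR NOT x3 OR NOT x5) — x1 is true.
  4. (NOT x1 OR x5 OR NOT x3) — NOT x3 is true.
  5. (NOT x4 OR x1 OR NOT x5) — x1 is true.
  6. (x4 OR NOT x5 OR NOT x2) — x4 is true.
  7. (NOT x3 OR x2 OR NOT x1) — x2 is true.
  8. (NOT x5 OR NOT x4 OR NOT x3) — NOT x3 is true.
  9. (NOT x5 OR x2) — x2 is true.
  10. (NOT x3 OR NOT x4 OR NOT x2) — NOT x3 is true.
  11. (NOT x5 OR NOT x1 OR NOT x3) — NOT x3 is true.
  12. (x4) — x4 is true.
  13. (NOT x2 OR x5) — x5 is true.
  14. (x4 OR NOT x1) — x4 is true.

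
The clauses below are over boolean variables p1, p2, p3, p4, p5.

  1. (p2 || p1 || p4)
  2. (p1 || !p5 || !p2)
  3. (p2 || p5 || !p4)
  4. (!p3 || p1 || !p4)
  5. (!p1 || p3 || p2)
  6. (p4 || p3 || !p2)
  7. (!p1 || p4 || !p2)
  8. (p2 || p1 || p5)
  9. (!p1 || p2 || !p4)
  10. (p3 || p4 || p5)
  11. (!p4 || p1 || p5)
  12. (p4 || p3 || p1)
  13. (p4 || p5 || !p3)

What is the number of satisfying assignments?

6

The models are:
  p1=0 p2=0 p3=0 p4=1 p5=1
  p1=1 p2=0 p3=1 p4=0 p5=1
  p1=1 p2=1 p3=0 p4=1 p5=0
  p1=1 p2=1 p3=0 p4=1 p5=1
  p1=1 p2=1 p3=1 p4=1 p5=0
  p1=1 p2=1 p3=1 p4=1 p5=1
That's 6 in total.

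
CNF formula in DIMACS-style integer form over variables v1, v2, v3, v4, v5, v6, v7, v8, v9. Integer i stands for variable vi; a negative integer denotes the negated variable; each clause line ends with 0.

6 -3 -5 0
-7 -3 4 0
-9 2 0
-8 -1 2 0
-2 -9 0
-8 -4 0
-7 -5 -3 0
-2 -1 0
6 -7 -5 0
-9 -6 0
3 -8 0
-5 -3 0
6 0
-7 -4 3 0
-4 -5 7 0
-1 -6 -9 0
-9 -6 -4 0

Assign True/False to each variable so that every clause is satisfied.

v1=True, v2=False, v3=True, v4=True, v5=False, v6=True, v7=False, v8=False, v9=False

The clause (v6) is unit: v6 must be True.
The clause (¬v9) is unit: v9 must be False.
Pure literal: v5 appears only negated; assign v5 = False.
Pure literal: v8 appears only negated; assign v8 = False.
Set v1 = True and propagate.
  then v2 is forced to False.
Set v3 = True and propagate.
For the remaining variables, v4 = True, v7 = False works.
Every clause has at least one true literal under this assignment.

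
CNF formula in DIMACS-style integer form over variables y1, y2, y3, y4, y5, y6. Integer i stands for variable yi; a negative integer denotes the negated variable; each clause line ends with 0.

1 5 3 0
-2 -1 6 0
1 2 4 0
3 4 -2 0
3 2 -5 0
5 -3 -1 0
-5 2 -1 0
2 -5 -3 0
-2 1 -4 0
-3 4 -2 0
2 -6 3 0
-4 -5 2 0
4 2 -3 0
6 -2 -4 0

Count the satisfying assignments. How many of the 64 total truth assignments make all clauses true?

7

Satisfying assignments:
  y1=F y2=F y3=T y4=T y5=F y6=F
  y1=F y2=F y3=T y4=T y5=F y6=T
  y1=T y2=F y3=F y4=F y5=F y6=F
  y1=T y2=F y3=F y4=T y5=F y6=F
  y1=T y2=T y3=F y4=T y5=F y6=T
  y1=T y2=T y3=F y4=T y5=T y6=T
  y1=T y2=T y3=T y4=T y5=T y6=T
Count: 7.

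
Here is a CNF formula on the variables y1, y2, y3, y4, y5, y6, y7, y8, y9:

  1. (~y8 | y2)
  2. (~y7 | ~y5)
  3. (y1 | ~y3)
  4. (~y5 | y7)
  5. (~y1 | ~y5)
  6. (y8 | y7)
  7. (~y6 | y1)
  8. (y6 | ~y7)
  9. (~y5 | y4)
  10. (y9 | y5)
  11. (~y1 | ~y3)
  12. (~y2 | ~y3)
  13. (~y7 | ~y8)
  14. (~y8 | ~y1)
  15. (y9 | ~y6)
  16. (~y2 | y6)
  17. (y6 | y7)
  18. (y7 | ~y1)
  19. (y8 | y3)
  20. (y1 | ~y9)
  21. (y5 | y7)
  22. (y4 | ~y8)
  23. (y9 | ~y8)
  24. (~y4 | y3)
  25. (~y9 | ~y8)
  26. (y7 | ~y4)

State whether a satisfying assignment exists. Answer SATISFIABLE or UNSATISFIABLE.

UNSATISFIABLE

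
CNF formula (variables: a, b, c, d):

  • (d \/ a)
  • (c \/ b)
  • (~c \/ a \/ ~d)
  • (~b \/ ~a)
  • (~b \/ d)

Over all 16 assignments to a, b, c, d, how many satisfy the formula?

3

Satisfying assignments:
  a=0 b=1 c=0 d=1
  a=1 b=0 c=1 d=0
  a=1 b=0 c=1 d=1
That's 3 in total.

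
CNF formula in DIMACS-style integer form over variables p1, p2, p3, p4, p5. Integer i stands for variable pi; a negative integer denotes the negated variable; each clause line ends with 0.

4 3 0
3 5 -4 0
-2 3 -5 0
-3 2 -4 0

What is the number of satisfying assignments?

14

Split on p3, then p4.
  p3=1, p4=1: remaining (p1,p2,p5) ∈ {(0,1,0); (0,1,1); (1,1,0); (1,1,1)} — 4.
  p3=1, p4=0: p1, p2, p5 free → 2^3 = 8.
  p3=0, p4=1: remaining (p1,p2,p5) ∈ {(0,0,1); (1,0,1)} — 2.
  p3=0, p4=0: a clause becomes empty — 0.
Total: 4 + 8 + 2 + 0 = 14.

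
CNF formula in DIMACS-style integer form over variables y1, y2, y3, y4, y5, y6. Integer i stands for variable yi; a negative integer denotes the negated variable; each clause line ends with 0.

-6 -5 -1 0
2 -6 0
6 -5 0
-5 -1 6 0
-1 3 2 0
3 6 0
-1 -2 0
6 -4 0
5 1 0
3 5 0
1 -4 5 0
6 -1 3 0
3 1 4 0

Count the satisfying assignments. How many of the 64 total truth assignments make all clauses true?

4

Satisfying assignments:
  y1=0 y2=1 y3=0 y4=1 y5=1 y6=1
  y1=0 y2=1 y3=1 y4=0 y5=1 y6=1
  y1=0 y2=1 y3=1 y4=1 y5=1 y6=1
  y1=1 y2=0 y3=1 y4=0 y5=0 y6=0
Count: 4.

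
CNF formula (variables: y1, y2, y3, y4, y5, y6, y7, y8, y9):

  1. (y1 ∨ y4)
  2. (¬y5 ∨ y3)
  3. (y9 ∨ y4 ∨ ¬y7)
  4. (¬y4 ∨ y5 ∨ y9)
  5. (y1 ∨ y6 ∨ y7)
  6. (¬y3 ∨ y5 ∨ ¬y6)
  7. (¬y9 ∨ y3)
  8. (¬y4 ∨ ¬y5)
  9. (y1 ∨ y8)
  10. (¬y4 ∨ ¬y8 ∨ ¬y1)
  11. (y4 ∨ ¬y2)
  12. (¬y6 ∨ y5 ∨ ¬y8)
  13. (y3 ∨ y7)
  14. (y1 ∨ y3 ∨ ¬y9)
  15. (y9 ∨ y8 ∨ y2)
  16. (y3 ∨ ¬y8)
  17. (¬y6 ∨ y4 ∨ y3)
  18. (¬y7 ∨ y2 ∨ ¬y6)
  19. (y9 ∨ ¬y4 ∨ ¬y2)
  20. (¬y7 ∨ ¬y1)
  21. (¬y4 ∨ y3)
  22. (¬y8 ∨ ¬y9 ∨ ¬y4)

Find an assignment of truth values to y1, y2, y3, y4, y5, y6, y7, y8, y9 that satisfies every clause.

y1=T, y2=F, y3=T, y4=T, y5=F, y6=F, y7=F, y8=F, y9=T

Check each clause:
  1. (y4 ∨ y1) — y1 is true.
  2. (y3 ∨ ¬y5) — y3 is true.
  3. (y4 ∨ ¬y7 ∨ y9) — y9 is true.
  4. (¬y4 ∨ y5 ∨ y9) — y9 is true.
  5. (y6 ∨ y1 ∨ y7) — y1 is true.
  6. (¬y6 ∨ ¬y3 ∨ y5) — ¬y6 is true.
  7. (y3 ∨ ¬y9) — y3 is true.
  8. (¬y5 ∨ ¬y4) — ¬y5 is true.
  9. (y8 ∨ y1) — y1 is true.
  10. (¬y8 ∨ ¬y1 ∨ ¬y4) — ¬y8 is true.
  11. (¬y2 ∨ y4) — y4 is true.
  12. (¬y6 ∨ y5 ∨ ¬y8) — ¬y8 is true.
  13. (y3 ∨ y7) — y3 is true.
  14. (¬y9 ∨ y1 ∨ y3) — y1 is true.
  15. (y9 ∨ y8 ∨ y2) — y9 is true.
  16. (y3 ∨ ¬y8) — ¬y8 is true.
  17. (y4 ∨ y3 ∨ ¬y6) — ¬y6 is true.
  18. (¬y7 ∨ y2 ∨ ¬y6) — ¬y7 is true.
  19. (¬y4 ∨ ¬y2 ∨ y9) — y9 is true.
  20. (¬y1 ∨ ¬y7) — ¬y7 is true.
  21. (y3 ∨ ¬y4) — y3 is true.
  22. (¬y8 ∨ ¬y9 ∨ ¬y4) — ¬y8 is true.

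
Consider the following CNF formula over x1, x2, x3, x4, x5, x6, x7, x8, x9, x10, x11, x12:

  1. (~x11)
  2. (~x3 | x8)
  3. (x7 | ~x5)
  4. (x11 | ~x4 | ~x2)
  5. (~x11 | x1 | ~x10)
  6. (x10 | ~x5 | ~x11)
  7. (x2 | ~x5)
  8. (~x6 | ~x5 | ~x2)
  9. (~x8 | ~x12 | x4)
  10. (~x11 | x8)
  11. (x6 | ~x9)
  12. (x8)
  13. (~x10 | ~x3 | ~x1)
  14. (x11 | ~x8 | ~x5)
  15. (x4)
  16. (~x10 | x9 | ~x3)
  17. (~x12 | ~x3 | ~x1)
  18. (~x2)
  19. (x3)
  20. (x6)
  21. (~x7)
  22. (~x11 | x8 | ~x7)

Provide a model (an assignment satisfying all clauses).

x1=1  x2=0  x3=1  x4=1  x5=0  x6=1  x7=0  x8=1  x9=1  x10=0  x11=0  x12=0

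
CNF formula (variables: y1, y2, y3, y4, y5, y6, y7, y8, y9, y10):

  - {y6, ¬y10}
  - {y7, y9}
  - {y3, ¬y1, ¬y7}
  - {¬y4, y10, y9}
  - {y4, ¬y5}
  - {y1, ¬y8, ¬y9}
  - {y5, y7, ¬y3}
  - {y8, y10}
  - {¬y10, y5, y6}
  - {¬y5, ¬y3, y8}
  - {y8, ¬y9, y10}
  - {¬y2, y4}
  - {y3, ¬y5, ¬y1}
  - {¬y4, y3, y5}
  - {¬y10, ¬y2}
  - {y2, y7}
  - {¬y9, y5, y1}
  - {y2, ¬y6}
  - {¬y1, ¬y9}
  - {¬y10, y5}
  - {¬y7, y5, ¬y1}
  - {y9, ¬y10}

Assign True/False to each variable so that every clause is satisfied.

y1 = 0, y2 = 0, y3 = 1, y4 = 0, y5 = 0, y6 = 0, y7 = 1, y8 = 1, y9 = 0, y10 = 0

Check each clause:
  1. {¬y10, y6} — ¬y10 is true.
  2. {y7, y9} — y7 is true.
  3. {y3, ¬y1, ¬y7} — y3 is true.
  4. {y9, ¬y4, y10} — ¬y4 is true.
  5. {¬y5, y4} — ¬y5 is true.
  6. {¬y8, ¬y9, y1} — ¬y9 is true.
  7. {y7, y5, ¬y3} — y7 is true.
  8. {y8, y10} — y8 is true.
  9. {¬y10, y5, y6} — ¬y10 is true.
  10. {¬y5, y8, ¬y3} — y8 is true.
  11. {¬y9, y8, y10} — y8 is true.
  12. {y4, ¬y2} — ¬y2 is true.
  13. {¬y5, y3, ¬y1} — y3 is true.
  14. {¬y4, y3, y5} — y3 is true.
  15. {¬y2, ¬y10} — ¬y2 is true.
  16. {y7, y2} — y7 is true.
  17. {y5, y1, ¬y9} — ¬y9 is true.
  18. {y2, ¬y6} — ¬y6 is true.
  19. {¬y1, ¬y9} — ¬y1 is true.
  20. {¬y10, y5} — ¬y10 is true.
  21. {¬y1, ¬y7, y5} — ¬y1 is true.
  22. {y9, ¬y10} — ¬y10 is true.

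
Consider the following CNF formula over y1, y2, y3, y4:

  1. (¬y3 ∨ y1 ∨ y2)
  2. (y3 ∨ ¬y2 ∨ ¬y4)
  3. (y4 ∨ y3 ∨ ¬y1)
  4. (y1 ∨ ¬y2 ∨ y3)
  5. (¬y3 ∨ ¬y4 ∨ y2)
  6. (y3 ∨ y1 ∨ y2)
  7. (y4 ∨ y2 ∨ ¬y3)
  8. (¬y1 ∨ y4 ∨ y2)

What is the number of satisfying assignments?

The models are:
  y1=F y2=T y3=T y4=F
  y1=F y2=T y3=T y4=T
  y1=T y2=F y3=F y4=T
  y1=T y2=T y3=T y4=F
  y1=T y2=T y3=T y4=T
Count: 5.

5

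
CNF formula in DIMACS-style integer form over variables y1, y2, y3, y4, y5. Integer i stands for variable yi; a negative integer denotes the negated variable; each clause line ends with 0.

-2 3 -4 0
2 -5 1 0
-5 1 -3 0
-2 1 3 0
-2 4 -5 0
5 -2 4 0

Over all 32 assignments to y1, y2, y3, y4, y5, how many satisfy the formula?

Split on y2, then y5.
  y2=T, y5=T: remaining (y1,y3,y4) ∈ {(T,T,T)} — 1.
  y2=T, y5=F: remaining (y1,y3,y4) ∈ {(F,T,T); (T,T,T)} — 2.
  y2=F, y5=T: remaining (y1,y3,y4) ∈ {(T,F,F); (T,F,T); (T,T,F); (T,T,T)} — 4.
  y2=F, y5=F: y1, y3, y4 free → 2^3 = 8.
Total: 1 + 2 + 4 + 8 = 15.

15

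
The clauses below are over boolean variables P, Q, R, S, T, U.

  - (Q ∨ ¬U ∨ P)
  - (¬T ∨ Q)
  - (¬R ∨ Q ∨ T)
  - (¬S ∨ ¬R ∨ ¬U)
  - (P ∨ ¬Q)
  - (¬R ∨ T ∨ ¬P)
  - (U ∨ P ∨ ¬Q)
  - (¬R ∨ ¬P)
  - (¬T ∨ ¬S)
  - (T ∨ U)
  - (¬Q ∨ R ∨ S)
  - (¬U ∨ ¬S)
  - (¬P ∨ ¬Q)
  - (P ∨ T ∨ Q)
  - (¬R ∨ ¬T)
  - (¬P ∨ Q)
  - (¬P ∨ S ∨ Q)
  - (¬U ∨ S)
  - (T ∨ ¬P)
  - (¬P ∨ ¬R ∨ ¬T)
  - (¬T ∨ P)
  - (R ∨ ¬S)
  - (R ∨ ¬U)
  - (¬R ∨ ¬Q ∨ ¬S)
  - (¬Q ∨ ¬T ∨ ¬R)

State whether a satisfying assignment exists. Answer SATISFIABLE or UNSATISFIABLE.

P = True:
  propagation gives R=False, Q=False; an empty clause results — contradiction.
P = False:
  propagation gives Q=False, U=False, T=False; an empty clause results — contradiction.
Every branch closes, so no satisfying assignment exists.

UNSATISFIABLE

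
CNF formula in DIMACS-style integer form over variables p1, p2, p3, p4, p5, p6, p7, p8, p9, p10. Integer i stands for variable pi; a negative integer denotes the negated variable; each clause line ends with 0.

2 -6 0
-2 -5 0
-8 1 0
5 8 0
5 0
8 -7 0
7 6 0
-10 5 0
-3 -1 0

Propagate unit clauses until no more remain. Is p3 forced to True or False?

False

Unit clause (p5) sets p5 = True.
In (NOT p2 OR NOT p5), NOT p5 is now false; NOT p2 must hold, so p2 = False.
(p2 OR NOT p6) with p2 = False leaves only NOT p6, so p6 = False.
From (p7 OR p6) and p6 = False: p7 = True.
In (NOT p7 OR p8), NOT p7 is now false; p8 must hold, so p8 = True.
(p1 OR NOT p8) with p8 = True leaves only p1, so p1 = True.
(NOT p1 OR NOT p3): since p1 = True, the clause reduces to (NOT p3). p3 = False.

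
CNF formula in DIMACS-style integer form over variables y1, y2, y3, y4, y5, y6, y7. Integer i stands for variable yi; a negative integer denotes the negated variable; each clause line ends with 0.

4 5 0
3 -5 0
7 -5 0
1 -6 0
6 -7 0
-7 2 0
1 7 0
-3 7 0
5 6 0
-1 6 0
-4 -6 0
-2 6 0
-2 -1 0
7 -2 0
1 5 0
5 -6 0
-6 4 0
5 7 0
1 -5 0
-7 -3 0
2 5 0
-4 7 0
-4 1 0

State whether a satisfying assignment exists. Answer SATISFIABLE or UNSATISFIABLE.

y5 = True:
  propagation gives y3=True, y7=True; an empty clause results — contradiction.
y5 = False:
  propagation gives y4=True, y6=True; an empty clause results — contradiction.
Every branch closes, so no satisfying assignment exists.

UNSATISFIABLE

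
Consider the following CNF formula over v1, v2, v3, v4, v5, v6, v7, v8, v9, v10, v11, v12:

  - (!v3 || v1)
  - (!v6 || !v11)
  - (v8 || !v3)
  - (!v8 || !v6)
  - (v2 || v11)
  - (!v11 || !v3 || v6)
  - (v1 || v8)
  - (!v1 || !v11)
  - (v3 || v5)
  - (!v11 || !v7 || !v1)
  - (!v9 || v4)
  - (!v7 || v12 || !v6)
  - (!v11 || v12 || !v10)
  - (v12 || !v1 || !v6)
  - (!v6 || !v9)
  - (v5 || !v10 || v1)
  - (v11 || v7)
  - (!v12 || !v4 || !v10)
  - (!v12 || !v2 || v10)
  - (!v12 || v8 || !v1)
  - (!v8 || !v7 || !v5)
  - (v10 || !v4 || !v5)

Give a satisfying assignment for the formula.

v1 = F  v2 = T  v3 = F  v4 = F  v5 = T  v6 = F  v7 = F  v8 = T  v9 = F  v10 = T  v11 = T  v12 = T

Pure literal: v9 appears only negated; assign v9 = False.
Set v1 = False and propagate.
  then v3 is forced to False.
  then v8 is forced to True.
  then v6 is forced to False.
  then v5 is forced to True.
  then v7 is forced to False.
  then v11 is forced to True.
Branch on v2: take v2 = True.
Try v4 = False.
The remaining clauses are satisfied by v10 = True, v12 = True.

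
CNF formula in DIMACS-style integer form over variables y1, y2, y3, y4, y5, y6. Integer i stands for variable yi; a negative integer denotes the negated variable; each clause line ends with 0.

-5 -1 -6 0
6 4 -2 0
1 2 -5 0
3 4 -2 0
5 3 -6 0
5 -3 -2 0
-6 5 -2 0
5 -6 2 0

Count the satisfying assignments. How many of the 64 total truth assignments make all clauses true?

21

Case analysis on y2 and y5:
  y2=1, y5=1: 7 of the 16 assignments to (y1,y3,y4,y6) work.
  y2=1, y5=0: remaining (y1,y3,y4,y6) ∈ {(0,0,1,0); (1,0,1,0)} — 2.
  y2=0, y5=1: remaining (y1,y3,y4,y6) ∈ {(1,0,0,0); (1,0,1,0); (1,1,0,0); (1,1,1,0)} — 4.
  y2=0, y5=0: forces y6=0; y1, y3, y4 free → 2^3 = 8.
Total: 7 + 2 + 4 + 8 = 21.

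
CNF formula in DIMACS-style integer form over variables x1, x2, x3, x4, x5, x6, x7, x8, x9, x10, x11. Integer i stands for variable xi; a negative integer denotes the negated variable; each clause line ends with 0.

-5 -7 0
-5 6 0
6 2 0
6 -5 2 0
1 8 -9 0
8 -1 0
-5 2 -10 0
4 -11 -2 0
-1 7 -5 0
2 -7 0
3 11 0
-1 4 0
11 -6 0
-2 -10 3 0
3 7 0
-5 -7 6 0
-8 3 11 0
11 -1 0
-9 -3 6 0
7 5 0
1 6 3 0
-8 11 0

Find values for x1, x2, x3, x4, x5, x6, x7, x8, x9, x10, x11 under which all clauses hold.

x1=F, x2=T, x3=T, x4=T, x5=T, x6=T, x7=F, x8=T, x9=T, x10=F, x11=T

Check each clause:
  1. (¬x5 ∨ ¬x7) — ¬x7 is true.
  2. (¬x5 ∨ x6) — x6 is true.
  3. (x6 ∨ x2) — x2 is true.
  4. (¬x5 ∨ x2 ∨ x6) — x2 is true.
  5. (x1 ∨ x8 ∨ ¬x9) — x8 is true.
  6. (¬x1 ∨ x8) — x8 is true.
  7. (¬x10 ∨ x2 ∨ ¬x5) — x2 is true.
  8. (¬x11 ∨ ¬x2 ∨ x4) — x4 is true.
  9. (¬x5 ∨ ¬x1 ∨ x7) — ¬x1 is true.
  10. (x2 ∨ ¬x7) — ¬x7 is true.
  11. (x11 ∨ x3) — x11 is true.
  12. (¬x1 ∨ x4) — x4 is true.
  13. (¬x6 ∨ x11) — x11 is true.
  14. (¬x10 ∨ ¬x2 ∨ x3) — x3 is true.
  15. (x7 ∨ x3) — x3 is true.
  16. (x6 ∨ ¬x7 ∨ ¬x5) — ¬x7 is true.
  17. (x3 ∨ x11 ∨ ¬x8) — x3 is true.
  18. (x11 ∨ ¬x1) — x11 is true.
  19. (x6 ∨ ¬x9 ∨ ¬x3) — x6 is true.
  20. (x5 ∨ x7) — x5 is true.
  21. (x6 ∨ x3 ∨ x1) — x3 is true.
  22. (x11 ∨ ¬x8) — x11 is true.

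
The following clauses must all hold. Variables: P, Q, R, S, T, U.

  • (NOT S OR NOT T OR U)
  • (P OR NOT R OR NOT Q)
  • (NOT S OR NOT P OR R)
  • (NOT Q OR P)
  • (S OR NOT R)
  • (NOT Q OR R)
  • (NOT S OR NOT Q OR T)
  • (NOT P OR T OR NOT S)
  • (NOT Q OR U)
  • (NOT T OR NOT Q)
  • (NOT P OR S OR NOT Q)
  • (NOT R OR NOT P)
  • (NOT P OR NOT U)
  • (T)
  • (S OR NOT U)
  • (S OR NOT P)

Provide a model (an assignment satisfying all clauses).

P = False, Q = False, R = False, S = False, T = True, U = False

(T) is a unit clause, so T = True.
(NOT Q) is a unit clause, so Q = False.
P occurs only negated in the remaining clauses — set P = False.
Set R = False and propagate.
Branch on S: take S = False.
  then U is forced to False.
Every clause has at least one true literal under this assignment.
Check each clause:
  1. (U OR NOT T OR NOT S) — NOT S is true.
  2. (P OR NOT Q OR NOT R) — NOT R is true.
  3. (NOT P OR R OR NOT S) — NOT S is true.
  4. (NOT Q OR P) — NOT Q is true.
  5. (NOT R OR S) — NOT R is true.
  6. (NOT Q OR R) — NOT Q is true.
  7. (T OR NOT Q OR NOT S) — NOT S is true.
  8. (NOT P OR T OR NOT S) — NOT S is true.
  9. (U OR NOT Q) — NOT Q is true.
  10. (NOT Q OR NOT T) — NOT Q is true.
  11. (NOT Q OR S OR NOT P) — NOT Q is true.
  12. (NOT P OR NOT R) — NOT R is true.
  13. (NOT U OR NOT P) — NOT U is true.
  14. (T) — T is true.
  15. (S OR NOT U) — NOT U is true.
  16. (NOT P OR S) — NOT P is true.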